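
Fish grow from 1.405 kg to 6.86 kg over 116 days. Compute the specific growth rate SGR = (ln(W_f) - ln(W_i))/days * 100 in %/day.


ln(W_f) = ln(6.86) = 1.9257074
ln(W_i) = ln(1.405) = 0.3400373
ln(W_f) - ln(W_i) = 1.9257074 - 0.3400373 = 1.5856701
SGR = 1.5856701 / 116 * 100 = 1.36696 %/day

1.36696 %/day


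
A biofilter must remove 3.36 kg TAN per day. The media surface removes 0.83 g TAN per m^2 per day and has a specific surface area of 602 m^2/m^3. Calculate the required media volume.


A = 3.36*1000 / 0.83 = 4048.1928 m^2
V = 4048.1928 / 602 = 6.72457

6.72457 m^3


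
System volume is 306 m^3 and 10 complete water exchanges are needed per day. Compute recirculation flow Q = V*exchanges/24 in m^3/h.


Daily recirculation volume = 306 m^3 * 10 = 3060 m^3/day
Flow rate Q = daily volume / 24 h = 3060 / 24 = 127.5 m^3/h

127.5 m^3/h


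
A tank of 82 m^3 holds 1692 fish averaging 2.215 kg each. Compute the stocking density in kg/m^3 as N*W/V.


Total biomass = 1692 fish * 2.215 kg = 3747.78 kg
Density = total biomass / volume = 3747.78 / 82 = 45.7046 kg/m^3

45.7046 kg/m^3


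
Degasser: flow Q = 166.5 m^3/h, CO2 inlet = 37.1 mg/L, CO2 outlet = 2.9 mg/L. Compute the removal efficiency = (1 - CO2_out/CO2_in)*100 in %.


CO2_out / CO2_in = 2.9 / 37.1 = 0.078167116
Fraction remaining = 0.078167116
efficiency = (1 - 0.078167116) * 100 = 92.1833 %

92.1833 %


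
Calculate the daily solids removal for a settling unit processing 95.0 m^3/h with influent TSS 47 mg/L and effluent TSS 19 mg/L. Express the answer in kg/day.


Concentration drop: TSS_in - TSS_out = 47 - 19 = 28 mg/L
Hourly solids removed = Q * dTSS = 95.0 m^3/h * 28 mg/L = 2660 g/h  (m^3/h * mg/L = g/h)
Daily solids removed = 2660 * 24 = 63840 g/day
Convert g to kg: 63840 / 1000 = 63.84 kg/day

63.84 kg/day


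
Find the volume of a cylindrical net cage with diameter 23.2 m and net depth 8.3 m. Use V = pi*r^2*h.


r = d/2 = 23.2/2 = 11.6 m
Base area = pi*r^2 = pi*11.6^2 = 422.73271 m^2
Volume = 422.73271 * 8.3 = 3508.68 m^3

3508.68 m^3


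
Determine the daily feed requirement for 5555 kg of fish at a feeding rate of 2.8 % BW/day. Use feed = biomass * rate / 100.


Feeding rate fraction = 2.8% / 100 = 0.028
Daily feed = 5555 kg * 0.028 = 155.54 kg/day

155.54 kg/day


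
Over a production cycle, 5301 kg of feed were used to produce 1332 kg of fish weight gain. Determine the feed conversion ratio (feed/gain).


FCR = feed consumed / weight gained
FCR = 5301 kg / 1332 kg = 3.97973

3.97973


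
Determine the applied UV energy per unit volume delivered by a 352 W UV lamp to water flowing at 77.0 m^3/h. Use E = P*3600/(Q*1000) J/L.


Energy delivered per hour = 352 W * 3600 s = 1267200 J/h
Volume treated per hour = 77.0 m^3/h * 1000 = 77000 L/h
dose = 1267200 / 77000 = 16.4571 J/L

16.4571 J/L


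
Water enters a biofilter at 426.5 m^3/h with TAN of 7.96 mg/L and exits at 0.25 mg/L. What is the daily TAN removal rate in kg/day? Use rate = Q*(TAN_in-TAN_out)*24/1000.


Concentration drop: TAN_in - TAN_out = 7.96 - 0.25 = 7.71 mg/L
Hourly TAN removed = Q * dTAN = 426.5 m^3/h * 7.71 mg/L = 3288.315 g/h  (m^3/h * mg/L = g/h)
Daily TAN removed = 3288.315 * 24 = 78919.56 g/day
Convert to kg/day: 78919.56 / 1000 = 78.91956 kg/day

78.91956 kg/day


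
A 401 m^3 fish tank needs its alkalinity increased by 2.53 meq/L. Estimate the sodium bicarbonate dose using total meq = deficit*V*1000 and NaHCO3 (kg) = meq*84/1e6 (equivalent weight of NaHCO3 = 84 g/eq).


Tank volume in L = 401 m^3 * 1000 = 401000 L
Total meq required = 2.53 meq/L * 401000 L = 1014530 meq
NaHCO3 mass = 1014530 meq * 84 mg/meq / 1e6 = 85.2205 kg

85.2205 kg


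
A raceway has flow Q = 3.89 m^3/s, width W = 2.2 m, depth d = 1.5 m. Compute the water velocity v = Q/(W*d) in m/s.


Cross-sectional area = W * d = 2.2 * 1.5 = 3.3 m^2
Velocity = Q / A = 3.89 / 3.3 = 1.17879 m/s

1.17879 m/s


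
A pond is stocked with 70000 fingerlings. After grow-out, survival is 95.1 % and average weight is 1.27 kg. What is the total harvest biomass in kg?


Survivors = 70000 * 95.1/100 = 66570 fish
Harvest biomass = survivors * W_f = 66570 * 1.27 = 84543.9 kg

84543.9 kg


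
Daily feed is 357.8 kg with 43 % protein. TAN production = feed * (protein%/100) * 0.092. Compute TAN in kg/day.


Protein in feed = 357.8 * 43/100 = 153.854 kg/day
TAN = protein * 0.092 = 153.854 * 0.092 = 14.154568 kg/day

14.154568 kg/day


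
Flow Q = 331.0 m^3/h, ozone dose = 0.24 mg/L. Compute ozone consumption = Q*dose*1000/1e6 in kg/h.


O3 demand (mg/h) = Q * dose * 1000 = 331.0 * 0.24 * 1000 = 79440 mg/h
Convert mg to kg: 79440 / 1e6 = 0.07944 kg/h

0.07944 kg/h


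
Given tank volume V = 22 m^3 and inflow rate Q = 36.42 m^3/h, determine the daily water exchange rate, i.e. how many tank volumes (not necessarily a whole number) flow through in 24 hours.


Daily flow volume = 36.42 m^3/h * 24 h = 874.08 m^3/day
Exchanges = daily flow / tank volume = 874.08 / 22 = 39.7309 exchanges/day

39.7309 exchanges/day


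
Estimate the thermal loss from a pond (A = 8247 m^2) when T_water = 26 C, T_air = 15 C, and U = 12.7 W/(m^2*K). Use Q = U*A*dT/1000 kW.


Temperature difference dT = 26 - 15 = 11 K
Heat loss (W) = U * A * dT = 12.7 * 8247 * 11 = 1152105.9 W
Convert to kW: 1152105.9 / 1000 = 1152.1059 kW

1152.1059 kW


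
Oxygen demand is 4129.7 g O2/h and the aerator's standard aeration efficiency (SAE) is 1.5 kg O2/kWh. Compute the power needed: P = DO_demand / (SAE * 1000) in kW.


SAE in g O2/kWh = 1.5 * 1000 = 1500 g/kWh
P = DO_demand / SAE_g = 4129.7 / 1500 = 2.75313 kW

2.75313 kW


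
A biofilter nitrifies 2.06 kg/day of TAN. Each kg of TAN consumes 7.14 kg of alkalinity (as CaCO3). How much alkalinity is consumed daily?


Alkalinity factor: 7.14 kg CaCO3 consumed per kg TAN nitrified
alk = 2.06 kg TAN * 7.14 = 14.7084 kg CaCO3/day

14.7084 kg CaCO3/day


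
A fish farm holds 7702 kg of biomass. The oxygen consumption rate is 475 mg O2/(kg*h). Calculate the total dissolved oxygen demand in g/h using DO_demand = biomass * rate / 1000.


Total O2 consumption (mg/h) = 7702 kg * 475 mg/(kg*h) = 3658450 mg/h
Convert to g/h: 3658450 / 1000 = 3658.45 g/h

3658.45 g/h


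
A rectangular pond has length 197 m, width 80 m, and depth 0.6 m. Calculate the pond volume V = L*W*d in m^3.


Base area = L * W = 197 * 80 = 15760 m^2
Volume = area * depth = 15760 * 0.6 = 9456 m^3

9456 m^3


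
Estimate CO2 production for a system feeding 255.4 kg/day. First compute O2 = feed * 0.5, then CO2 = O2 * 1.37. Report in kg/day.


O2 = 255.4 * 0.5 = 127.7
CO2 = 127.7 * 1.37 = 174.949

174.949 kg/day


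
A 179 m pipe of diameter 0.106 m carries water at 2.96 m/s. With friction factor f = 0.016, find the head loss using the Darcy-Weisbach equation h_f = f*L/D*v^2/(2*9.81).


v^2 = 2.96^2 = 8.7616 m^2/s^2
L/D = 179/0.106 = 1688.6792
h_f = f*(L/D)*v^2/(2g) = 0.016 * 1688.6792 * 8.7616 / 19.62 = 12.0657 m

12.0657 m


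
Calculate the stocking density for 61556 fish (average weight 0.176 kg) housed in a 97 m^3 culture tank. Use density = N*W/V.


Total biomass = 61556 fish * 0.176 kg = 10833.856 kg
Density = total biomass / volume = 10833.856 / 97 = 111.689 kg/m^3

111.689 kg/m^3


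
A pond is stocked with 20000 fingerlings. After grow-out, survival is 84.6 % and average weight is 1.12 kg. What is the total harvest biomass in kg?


Survivors = 20000 * 84.6/100 = 16920 fish
Harvest biomass = survivors * W_f = 16920 * 1.12 = 18950.4 kg

18950.4 kg


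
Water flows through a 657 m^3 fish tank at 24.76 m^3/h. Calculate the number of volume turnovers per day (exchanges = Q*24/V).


Daily flow volume = 24.76 m^3/h * 24 h = 594.24 m^3/day
Exchanges = daily flow / tank volume = 594.24 / 657 = 0.904475 exchanges/day

0.904475 exchanges/day


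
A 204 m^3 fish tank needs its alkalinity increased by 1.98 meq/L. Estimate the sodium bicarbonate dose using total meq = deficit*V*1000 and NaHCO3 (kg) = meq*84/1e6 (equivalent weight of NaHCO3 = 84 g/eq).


Tank volume in L = 204 m^3 * 1000 = 204000 L
Total meq required = 1.98 meq/L * 204000 L = 403920 meq
NaHCO3 mass = 403920 meq * 84 mg/meq / 1e6 = 33.9293 kg

33.9293 kg


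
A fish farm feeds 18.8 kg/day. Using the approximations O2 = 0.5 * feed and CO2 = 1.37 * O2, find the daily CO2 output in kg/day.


O2 = 18.8 * 0.5 = 9.4
CO2 = 9.4 * 1.37 = 12.878

12.878 kg/day


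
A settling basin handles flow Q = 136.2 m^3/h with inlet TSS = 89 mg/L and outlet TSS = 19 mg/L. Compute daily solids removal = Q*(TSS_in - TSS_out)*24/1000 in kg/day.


Concentration drop: TSS_in - TSS_out = 89 - 19 = 70 mg/L
Hourly solids removed = Q * dTSS = 136.2 m^3/h * 70 mg/L = 9534 g/h  (m^3/h * mg/L = g/h)
Daily solids removed = 9534 * 24 = 228816 g/day
Convert g to kg: 228816 / 1000 = 228.816 kg/day

228.816 kg/day


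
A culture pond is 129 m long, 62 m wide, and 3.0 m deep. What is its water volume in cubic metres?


Base area = L * W = 129 * 62 = 7998 m^2
Volume = area * depth = 7998 * 3.0 = 23994 m^3

23994 m^3


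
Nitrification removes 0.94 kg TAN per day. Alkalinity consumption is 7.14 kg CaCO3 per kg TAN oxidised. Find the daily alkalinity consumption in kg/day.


Alkalinity factor: 7.14 kg CaCO3 consumed per kg TAN nitrified
alk = 0.94 kg TAN * 7.14 = 6.7116 kg CaCO3/day

6.7116 kg CaCO3/day


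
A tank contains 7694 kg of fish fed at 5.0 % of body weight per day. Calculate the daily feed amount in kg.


Feeding rate fraction = 5.0% / 100 = 0.05
Daily feed = 7694 kg * 0.05 = 384.7 kg/day

384.7 kg/day


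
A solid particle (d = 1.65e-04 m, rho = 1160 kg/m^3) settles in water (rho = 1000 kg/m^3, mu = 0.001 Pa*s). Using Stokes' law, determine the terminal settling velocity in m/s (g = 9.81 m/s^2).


Density difference: rho_p - rho_f = 1160 - 1000 = 160 kg/m^3
d^2 = (1.65e-04)^2 = 2.7225e-08 m^2
Numerator = (rho_p - rho_f) * g * d^2 = 160 * 9.81 * 2.7225e-08 = 4.273236e-05
Denominator = 18 * mu = 18 * 0.001 = 0.018
v_s = 4.273236e-05 / 0.018 = 0.00237402 m/s
Check: Re = rho_f * v_s * d / mu = 1000 * 0.00237402 * 1.65e-04 / 0.001 = 0.392 < 1, so Stokes' law applies.

0.00237402 m/s


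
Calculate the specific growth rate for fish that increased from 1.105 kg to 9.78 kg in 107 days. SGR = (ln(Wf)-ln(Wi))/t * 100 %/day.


ln(W_f) = ln(9.78) = 2.2803395
ln(W_i) = ln(1.105) = 0.099845335
ln(W_f) - ln(W_i) = 2.2803395 - 0.099845335 = 2.1804942
SGR = 2.1804942 / 107 * 100 = 2.03785 %/day

2.03785 %/day


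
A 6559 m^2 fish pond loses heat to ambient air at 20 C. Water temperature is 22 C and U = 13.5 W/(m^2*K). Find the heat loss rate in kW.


Temperature difference dT = 22 - 20 = 2 K
Heat loss (W) = U * A * dT = 13.5 * 6559 * 2 = 177093 W
Convert to kW: 177093 / 1000 = 177.093 kW

177.093 kW


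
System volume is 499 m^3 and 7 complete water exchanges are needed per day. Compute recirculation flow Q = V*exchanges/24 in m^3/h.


Daily recirculation volume = 499 m^3 * 7 = 3493 m^3/day
Flow rate Q = daily volume / 24 h = 3493 / 24 = 145.542 m^3/h

145.542 m^3/h


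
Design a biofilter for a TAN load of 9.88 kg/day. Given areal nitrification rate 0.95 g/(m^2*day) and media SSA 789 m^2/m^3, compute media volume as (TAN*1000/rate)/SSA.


A = 9.88*1000 / 0.95 = 10400 m^2
V = 10400 / 789 = 13.1812

13.1812 m^3


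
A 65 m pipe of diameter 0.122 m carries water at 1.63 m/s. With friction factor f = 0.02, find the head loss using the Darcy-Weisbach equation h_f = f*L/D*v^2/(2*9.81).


v^2 = 1.63^2 = 2.6569 m^2/s^2
L/D = 65/0.122 = 532.78689
h_f = f*(L/D)*v^2/(2g) = 0.02 * 532.78689 * 2.6569 / 19.62 = 1.44298 m

1.44298 m


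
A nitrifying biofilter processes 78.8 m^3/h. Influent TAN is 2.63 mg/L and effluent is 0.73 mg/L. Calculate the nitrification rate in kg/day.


Concentration drop: TAN_in - TAN_out = 2.63 - 0.73 = 1.9 mg/L
Hourly TAN removed = Q * dTAN = 78.8 m^3/h * 1.9 mg/L = 149.72 g/h  (m^3/h * mg/L = g/h)
Daily TAN removed = 149.72 * 24 = 3593.28 g/day
Convert to kg/day: 3593.28 / 1000 = 3.59328 kg/day

3.59328 kg/day


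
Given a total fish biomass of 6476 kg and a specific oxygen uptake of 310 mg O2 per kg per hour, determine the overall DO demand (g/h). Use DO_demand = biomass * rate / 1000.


Total O2 consumption (mg/h) = 6476 kg * 310 mg/(kg*h) = 2007560 mg/h
Convert to g/h: 2007560 / 1000 = 2007.56 g/h

2007.56 g/h


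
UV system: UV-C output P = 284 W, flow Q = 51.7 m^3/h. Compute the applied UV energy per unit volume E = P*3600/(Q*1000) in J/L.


Energy delivered per hour = 284 W * 3600 s = 1022400 J/h
Volume treated per hour = 51.7 m^3/h * 1000 = 51700 L/h
dose = 1022400 / 51700 = 19.7756 J/L

19.7756 J/L


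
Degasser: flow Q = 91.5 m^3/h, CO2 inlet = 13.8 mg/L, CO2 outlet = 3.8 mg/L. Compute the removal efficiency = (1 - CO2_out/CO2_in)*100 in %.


CO2_out / CO2_in = 3.8 / 13.8 = 0.27536232
Fraction remaining = 0.27536232
efficiency = (1 - 0.27536232) * 100 = 72.4638 %

72.4638 %


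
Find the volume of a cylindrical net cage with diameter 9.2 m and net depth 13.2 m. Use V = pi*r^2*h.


r = d/2 = 9.2/2 = 4.6 m
Base area = pi*r^2 = pi*4.6^2 = 66.476101 m^2
Volume = 66.476101 * 13.2 = 877.485 m^3

877.485 m^3


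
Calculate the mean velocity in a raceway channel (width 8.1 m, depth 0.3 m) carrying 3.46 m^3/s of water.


Cross-sectional area = W * d = 8.1 * 0.3 = 2.43 m^2
Velocity = Q / A = 3.46 / 2.43 = 1.42387 m/s

1.42387 m/s


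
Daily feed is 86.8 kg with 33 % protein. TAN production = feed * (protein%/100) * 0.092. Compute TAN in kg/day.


Protein in feed = 86.8 * 33/100 = 28.644 kg/day
TAN = protein * 0.092 = 28.644 * 0.092 = 2.635248 kg/day

2.635248 kg/day


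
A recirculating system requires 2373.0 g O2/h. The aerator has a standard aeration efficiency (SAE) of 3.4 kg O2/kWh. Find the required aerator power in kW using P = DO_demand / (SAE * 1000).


SAE in g O2/kWh = 3.4 * 1000 = 3400 g/kWh
P = DO_demand / SAE_g = 2373.0 / 3400 = 0.697941 kW

0.697941 kW


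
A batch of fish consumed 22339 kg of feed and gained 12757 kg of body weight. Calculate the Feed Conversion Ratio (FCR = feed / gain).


FCR = feed consumed / weight gained
FCR = 22339 kg / 12757 kg = 1.75112

1.75112


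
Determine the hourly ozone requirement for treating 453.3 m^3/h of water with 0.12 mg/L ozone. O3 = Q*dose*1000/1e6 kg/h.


O3 demand (mg/h) = Q * dose * 1000 = 453.3 * 0.12 * 1000 = 54396 mg/h
Convert mg to kg: 54396 / 1e6 = 0.054396 kg/h

0.054396 kg/h


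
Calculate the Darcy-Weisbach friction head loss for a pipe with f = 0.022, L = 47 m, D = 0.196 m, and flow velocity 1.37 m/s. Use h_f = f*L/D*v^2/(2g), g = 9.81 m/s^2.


v^2 = 1.37^2 = 1.8769 m^2/s^2
L/D = 47/0.196 = 239.79592
h_f = f*(L/D)*v^2/(2g) = 0.022 * 239.79592 * 1.8769 / 19.62 = 0.504669 m

0.504669 m


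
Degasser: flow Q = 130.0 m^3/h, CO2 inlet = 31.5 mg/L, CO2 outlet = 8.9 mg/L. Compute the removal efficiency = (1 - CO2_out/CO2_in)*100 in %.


CO2_out / CO2_in = 8.9 / 31.5 = 0.28253968
Fraction remaining = 0.28253968
efficiency = (1 - 0.28253968) * 100 = 71.746 %

71.746 %


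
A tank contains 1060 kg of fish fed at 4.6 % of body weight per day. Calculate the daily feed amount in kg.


Feeding rate fraction = 4.6% / 100 = 0.046
Daily feed = 1060 kg * 0.046 = 48.76 kg/day

48.76 kg/day


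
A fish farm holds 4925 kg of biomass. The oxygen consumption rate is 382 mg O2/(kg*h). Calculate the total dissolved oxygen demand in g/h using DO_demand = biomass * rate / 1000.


Total O2 consumption (mg/h) = 4925 kg * 382 mg/(kg*h) = 1881350 mg/h
Convert to g/h: 1881350 / 1000 = 1881.35 g/h

1881.35 g/h


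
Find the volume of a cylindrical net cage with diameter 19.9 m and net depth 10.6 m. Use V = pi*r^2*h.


r = d/2 = 19.9/2 = 9.95 m
Base area = pi*r^2 = pi*9.95^2 = 311.02553 m^2
Volume = 311.02553 * 10.6 = 3296.87 m^3

3296.87 m^3


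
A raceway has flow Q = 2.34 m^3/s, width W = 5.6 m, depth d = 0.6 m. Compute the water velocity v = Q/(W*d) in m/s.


Cross-sectional area = W * d = 5.6 * 0.6 = 3.36 m^2
Velocity = Q / A = 2.34 / 3.36 = 0.696429 m/s

0.696429 m/s


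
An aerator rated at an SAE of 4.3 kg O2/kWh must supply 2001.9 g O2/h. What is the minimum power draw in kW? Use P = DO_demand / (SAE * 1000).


SAE in g O2/kWh = 4.3 * 1000 = 4300 g/kWh
P = DO_demand / SAE_g = 2001.9 / 4300 = 0.465558 kW

0.465558 kW


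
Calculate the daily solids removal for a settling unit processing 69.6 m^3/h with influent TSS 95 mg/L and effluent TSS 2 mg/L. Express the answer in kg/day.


Concentration drop: TSS_in - TSS_out = 95 - 2 = 93 mg/L
Hourly solids removed = Q * dTSS = 69.6 m^3/h * 93 mg/L = 6472.8 g/h  (m^3/h * mg/L = g/h)
Daily solids removed = 6472.8 * 24 = 155347.2 g/day
Convert g to kg: 155347.2 / 1000 = 155.3472 kg/day

155.3472 kg/day


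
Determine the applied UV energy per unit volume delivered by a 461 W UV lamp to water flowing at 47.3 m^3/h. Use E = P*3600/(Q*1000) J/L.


Energy delivered per hour = 461 W * 3600 s = 1659600 J/h
Volume treated per hour = 47.3 m^3/h * 1000 = 47300 L/h
dose = 1659600 / 47300 = 35.0867 J/L

35.0867 J/L


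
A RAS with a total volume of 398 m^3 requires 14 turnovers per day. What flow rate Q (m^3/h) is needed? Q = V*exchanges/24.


Daily recirculation volume = 398 m^3 * 14 = 5572 m^3/day
Flow rate Q = daily volume / 24 h = 5572 / 24 = 232.167 m^3/h

232.167 m^3/h


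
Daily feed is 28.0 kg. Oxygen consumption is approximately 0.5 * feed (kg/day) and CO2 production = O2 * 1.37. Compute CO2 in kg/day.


O2 = 28.0 * 0.5 = 14
CO2 = 14 * 1.37 = 19.18

19.18 kg/day


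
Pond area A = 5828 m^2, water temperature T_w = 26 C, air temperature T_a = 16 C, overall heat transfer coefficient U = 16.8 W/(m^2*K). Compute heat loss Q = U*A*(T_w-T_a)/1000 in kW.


Temperature difference dT = 26 - 16 = 10 K
Heat loss (W) = U * A * dT = 16.8 * 5828 * 10 = 979104 W
Convert to kW: 979104 / 1000 = 979.104 kW

979.104 kW


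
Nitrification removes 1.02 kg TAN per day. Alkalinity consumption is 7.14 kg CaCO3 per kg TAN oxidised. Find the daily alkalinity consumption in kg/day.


Alkalinity factor: 7.14 kg CaCO3 consumed per kg TAN nitrified
alk = 1.02 kg TAN * 7.14 = 7.2828 kg CaCO3/day

7.2828 kg CaCO3/day


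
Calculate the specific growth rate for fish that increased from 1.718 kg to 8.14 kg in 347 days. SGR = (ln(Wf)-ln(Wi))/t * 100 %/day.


ln(W_f) = ln(8.14) = 2.0967902
ln(W_i) = ln(1.718) = 0.54116082
ln(W_f) - ln(W_i) = 2.0967902 - 0.54116082 = 1.5556294
SGR = 1.5556294 / 347 * 100 = 0.448308 %/day

0.448308 %/day


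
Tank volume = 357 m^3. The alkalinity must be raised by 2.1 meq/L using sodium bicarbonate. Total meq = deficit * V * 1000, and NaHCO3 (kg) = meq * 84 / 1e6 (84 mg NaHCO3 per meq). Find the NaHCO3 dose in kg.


Tank volume in L = 357 m^3 * 1000 = 357000 L
Total meq required = 2.1 meq/L * 357000 L = 749700 meq
NaHCO3 mass = 749700 meq * 84 mg/meq / 1e6 = 62.9748 kg

62.9748 kg


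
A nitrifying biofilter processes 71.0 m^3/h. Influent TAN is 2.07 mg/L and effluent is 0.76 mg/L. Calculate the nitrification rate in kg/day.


Concentration drop: TAN_in - TAN_out = 2.07 - 0.76 = 1.31 mg/L
Hourly TAN removed = Q * dTAN = 71.0 m^3/h * 1.31 mg/L = 93.01 g/h  (m^3/h * mg/L = g/h)
Daily TAN removed = 93.01 * 24 = 2232.24 g/day
Convert to kg/day: 2232.24 / 1000 = 2.23224 kg/day

2.23224 kg/day


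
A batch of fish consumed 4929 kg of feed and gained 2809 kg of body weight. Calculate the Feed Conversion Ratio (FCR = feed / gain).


FCR = feed consumed / weight gained
FCR = 4929 kg / 2809 kg = 1.75472

1.75472


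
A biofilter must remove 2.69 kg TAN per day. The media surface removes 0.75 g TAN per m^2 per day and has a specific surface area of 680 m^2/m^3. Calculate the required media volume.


A = 2.69*1000 / 0.75 = 3586.6667 m^2
V = 3586.6667 / 680 = 5.27451

5.27451 m^3


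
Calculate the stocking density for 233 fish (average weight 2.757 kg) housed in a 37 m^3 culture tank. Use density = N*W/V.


Total biomass = 233 fish * 2.757 kg = 642.381 kg
Density = total biomass / volume = 642.381 / 37 = 17.3616 kg/m^3

17.3616 kg/m^3


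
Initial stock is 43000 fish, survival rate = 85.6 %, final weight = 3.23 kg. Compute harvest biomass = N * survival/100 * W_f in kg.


Survivors = 43000 * 85.6/100 = 36808 fish
Harvest biomass = survivors * W_f = 36808 * 3.23 = 118889.84 kg

118889.84 kg


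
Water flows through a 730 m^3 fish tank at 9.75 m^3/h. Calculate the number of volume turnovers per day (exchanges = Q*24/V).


Daily flow volume = 9.75 m^3/h * 24 h = 234 m^3/day
Exchanges = daily flow / tank volume = 234 / 730 = 0.320548 exchanges/day

0.320548 exchanges/day


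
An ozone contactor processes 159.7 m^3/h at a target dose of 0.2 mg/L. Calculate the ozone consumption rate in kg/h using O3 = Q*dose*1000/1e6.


O3 demand (mg/h) = Q * dose * 1000 = 159.7 * 0.2 * 1000 = 31940 mg/h
Convert mg to kg: 31940 / 1e6 = 0.03194 kg/h

0.03194 kg/h


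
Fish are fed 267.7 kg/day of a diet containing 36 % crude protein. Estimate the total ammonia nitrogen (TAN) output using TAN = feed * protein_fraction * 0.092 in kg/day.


Protein in feed = 267.7 * 36/100 = 96.372 kg/day
TAN = protein * 0.092 = 96.372 * 0.092 = 8.866224 kg/day

8.866224 kg/day


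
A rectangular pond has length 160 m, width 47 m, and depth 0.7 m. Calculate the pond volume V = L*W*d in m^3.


Base area = L * W = 160 * 47 = 7520 m^2
Volume = area * depth = 7520 * 0.7 = 5264 m^3

5264 m^3


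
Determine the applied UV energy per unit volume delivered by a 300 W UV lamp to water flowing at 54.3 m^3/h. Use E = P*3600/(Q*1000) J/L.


Energy delivered per hour = 300 W * 3600 s = 1080000 J/h
Volume treated per hour = 54.3 m^3/h * 1000 = 54300 L/h
dose = 1080000 / 54300 = 19.8895 J/L

19.8895 J/L


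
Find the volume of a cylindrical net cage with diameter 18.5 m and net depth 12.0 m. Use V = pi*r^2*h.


r = d/2 = 18.5/2 = 9.25 m
Base area = pi*r^2 = pi*9.25^2 = 268.80252 m^2
Volume = 268.80252 * 12.0 = 3225.63 m^3

3225.63 m^3


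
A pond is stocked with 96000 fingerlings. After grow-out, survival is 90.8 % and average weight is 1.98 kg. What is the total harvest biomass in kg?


Survivors = 96000 * 90.8/100 = 87168 fish
Harvest biomass = survivors * W_f = 87168 * 1.98 = 172592.64 kg

172592.64 kg


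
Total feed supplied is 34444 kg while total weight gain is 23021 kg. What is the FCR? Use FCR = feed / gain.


FCR = feed consumed / weight gained
FCR = 34444 kg / 23021 kg = 1.4962

1.4962


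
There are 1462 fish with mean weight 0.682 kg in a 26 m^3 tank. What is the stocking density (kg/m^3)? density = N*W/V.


Total biomass = 1462 fish * 0.682 kg = 997.084 kg
Density = total biomass / volume = 997.084 / 26 = 38.3494 kg/m^3

38.3494 kg/m^3


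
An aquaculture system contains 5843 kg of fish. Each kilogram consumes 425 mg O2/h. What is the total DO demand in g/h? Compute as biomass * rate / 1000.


Total O2 consumption (mg/h) = 5843 kg * 425 mg/(kg*h) = 2483275 mg/h
Convert to g/h: 2483275 / 1000 = 2483.275 g/h

2483.275 g/h


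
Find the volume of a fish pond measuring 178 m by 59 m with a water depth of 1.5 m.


Base area = L * W = 178 * 59 = 10502 m^2
Volume = area * depth = 10502 * 1.5 = 15753 m^3

15753 m^3


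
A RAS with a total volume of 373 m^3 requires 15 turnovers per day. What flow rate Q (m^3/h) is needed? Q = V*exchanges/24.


Daily recirculation volume = 373 m^3 * 15 = 5595 m^3/day
Flow rate Q = daily volume / 24 h = 5595 / 24 = 233.125 m^3/h

233.125 m^3/h


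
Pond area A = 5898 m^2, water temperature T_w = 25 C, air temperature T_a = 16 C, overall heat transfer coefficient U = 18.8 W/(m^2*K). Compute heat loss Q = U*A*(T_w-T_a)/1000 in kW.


Temperature difference dT = 25 - 16 = 9 K
Heat loss (W) = U * A * dT = 18.8 * 5898 * 9 = 997941.6 W
Convert to kW: 997941.6 / 1000 = 997.9416 kW

997.9416 kW


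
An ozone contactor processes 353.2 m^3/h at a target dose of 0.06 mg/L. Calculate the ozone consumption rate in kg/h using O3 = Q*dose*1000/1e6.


O3 demand (mg/h) = Q * dose * 1000 = 353.2 * 0.06 * 1000 = 21192 mg/h
Convert mg to kg: 21192 / 1e6 = 0.021192 kg/h

0.021192 kg/h


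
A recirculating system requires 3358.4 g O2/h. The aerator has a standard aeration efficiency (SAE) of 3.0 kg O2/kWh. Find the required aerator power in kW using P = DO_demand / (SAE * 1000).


SAE in g O2/kWh = 3.0 * 1000 = 3000 g/kWh
P = DO_demand / SAE_g = 3358.4 / 3000 = 1.11947 kW

1.11947 kW


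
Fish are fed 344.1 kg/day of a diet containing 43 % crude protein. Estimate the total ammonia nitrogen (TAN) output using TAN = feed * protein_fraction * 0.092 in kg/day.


Protein in feed = 344.1 * 43/100 = 147.963 kg/day
TAN = protein * 0.092 = 147.963 * 0.092 = 13.612596 kg/day

13.612596 kg/day


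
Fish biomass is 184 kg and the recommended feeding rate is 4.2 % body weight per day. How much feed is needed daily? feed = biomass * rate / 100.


Feeding rate fraction = 4.2% / 100 = 0.042
Daily feed = 184 kg * 0.042 = 7.728 kg/day

7.728 kg/day


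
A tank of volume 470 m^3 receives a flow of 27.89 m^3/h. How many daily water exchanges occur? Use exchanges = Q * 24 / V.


Daily flow volume = 27.89 m^3/h * 24 h = 669.36 m^3/day
Exchanges = daily flow / tank volume = 669.36 / 470 = 1.42417 exchanges/day

1.42417 exchanges/day


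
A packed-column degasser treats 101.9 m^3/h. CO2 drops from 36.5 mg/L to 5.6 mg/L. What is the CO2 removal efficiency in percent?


CO2_out / CO2_in = 5.6 / 36.5 = 0.15342466
Fraction remaining = 0.15342466
efficiency = (1 - 0.15342466) * 100 = 84.6575 %

84.6575 %


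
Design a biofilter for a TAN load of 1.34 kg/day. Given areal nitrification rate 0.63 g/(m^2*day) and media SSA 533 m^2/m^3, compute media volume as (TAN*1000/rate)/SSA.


A = 1.34*1000 / 0.63 = 2126.9841 m^2
V = 2126.9841 / 533 = 3.99059

3.99059 m^3


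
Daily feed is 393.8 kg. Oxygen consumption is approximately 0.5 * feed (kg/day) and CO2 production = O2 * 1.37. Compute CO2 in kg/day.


O2 = 393.8 * 0.5 = 196.9
CO2 = 196.9 * 1.37 = 269.753

269.753 kg/day


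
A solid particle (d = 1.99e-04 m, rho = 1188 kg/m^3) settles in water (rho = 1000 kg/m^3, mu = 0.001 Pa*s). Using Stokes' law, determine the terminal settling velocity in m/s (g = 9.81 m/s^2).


Density difference: rho_p - rho_f = 1188 - 1000 = 188 kg/m^3
d^2 = (1.99e-04)^2 = 3.9601e-08 m^2
Numerator = (rho_p - rho_f) * g * d^2 = 188 * 9.81 * 3.9601e-08 = 7.3035332e-05
Denominator = 18 * mu = 18 * 0.001 = 0.018
v_s = 7.3035332e-05 / 0.018 = 0.00405752 m/s
Check: Re = rho_f * v_s * d / mu = 1000 * 0.00405752 * 1.99e-04 / 0.001 = 0.807 < 1, so Stokes' law applies.

0.00405752 m/s


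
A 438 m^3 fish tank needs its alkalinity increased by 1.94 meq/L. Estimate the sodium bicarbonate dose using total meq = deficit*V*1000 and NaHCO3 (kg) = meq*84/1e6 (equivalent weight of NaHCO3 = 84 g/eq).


Tank volume in L = 438 m^3 * 1000 = 438000 L
Total meq required = 1.94 meq/L * 438000 L = 849720 meq
NaHCO3 mass = 849720 meq * 84 mg/meq / 1e6 = 71.3765 kg

71.3765 kg


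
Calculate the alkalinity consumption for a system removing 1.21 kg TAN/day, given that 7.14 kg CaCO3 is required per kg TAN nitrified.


Alkalinity factor: 7.14 kg CaCO3 consumed per kg TAN nitrified
alk = 1.21 kg TAN * 7.14 = 8.6394 kg CaCO3/day

8.6394 kg CaCO3/day


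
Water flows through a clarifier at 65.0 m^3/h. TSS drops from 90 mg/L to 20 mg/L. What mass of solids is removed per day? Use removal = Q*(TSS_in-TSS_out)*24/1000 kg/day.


Concentration drop: TSS_in - TSS_out = 90 - 20 = 70 mg/L
Hourly solids removed = Q * dTSS = 65.0 m^3/h * 70 mg/L = 4550 g/h  (m^3/h * mg/L = g/h)
Daily solids removed = 4550 * 24 = 109200 g/day
Convert g to kg: 109200 / 1000 = 109.2 kg/day

109.2 kg/day


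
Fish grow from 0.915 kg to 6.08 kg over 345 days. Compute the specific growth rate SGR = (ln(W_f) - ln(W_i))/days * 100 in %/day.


ln(W_f) = ln(6.08) = 1.8050047
ln(W_i) = ln(0.915) = -0.088831214
ln(W_f) - ln(W_i) = 1.8050047 - -0.088831214 = 1.8938359
SGR = 1.8938359 / 345 * 100 = 0.548938 %/day

0.548938 %/day


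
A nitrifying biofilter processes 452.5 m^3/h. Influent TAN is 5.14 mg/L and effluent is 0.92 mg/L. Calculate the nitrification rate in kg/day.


Concentration drop: TAN_in - TAN_out = 5.14 - 0.92 = 4.22 mg/L
Hourly TAN removed = Q * dTAN = 452.5 m^3/h * 4.22 mg/L = 1909.55 g/h  (m^3/h * mg/L = g/h)
Daily TAN removed = 1909.55 * 24 = 45829.2 g/day
Convert to kg/day: 45829.2 / 1000 = 45.8292 kg/day

45.8292 kg/day


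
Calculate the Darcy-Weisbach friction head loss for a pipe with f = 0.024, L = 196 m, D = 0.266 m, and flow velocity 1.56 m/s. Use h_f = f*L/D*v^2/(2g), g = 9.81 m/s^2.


v^2 = 1.56^2 = 2.4336 m^2/s^2
L/D = 196/0.266 = 736.84211
h_f = f*(L/D)*v^2/(2g) = 0.024 * 736.84211 * 2.4336 / 19.62 = 2.19349 m

2.19349 m


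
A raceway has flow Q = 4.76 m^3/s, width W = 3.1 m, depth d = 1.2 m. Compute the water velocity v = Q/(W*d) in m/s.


Cross-sectional area = W * d = 3.1 * 1.2 = 3.72 m^2
Velocity = Q / A = 4.76 / 3.72 = 1.27957 m/s

1.27957 m/s


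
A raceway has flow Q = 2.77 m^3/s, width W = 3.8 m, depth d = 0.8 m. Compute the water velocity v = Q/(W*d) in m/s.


Cross-sectional area = W * d = 3.8 * 0.8 = 3.04 m^2
Velocity = Q / A = 2.77 / 3.04 = 0.911184 m/s

0.911184 m/s


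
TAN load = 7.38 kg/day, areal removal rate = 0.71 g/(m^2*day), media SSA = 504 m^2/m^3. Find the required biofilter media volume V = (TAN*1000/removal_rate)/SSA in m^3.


A = 7.38*1000 / 0.71 = 10394.366 m^2
V = 10394.366 / 504 = 20.6237

20.6237 m^3


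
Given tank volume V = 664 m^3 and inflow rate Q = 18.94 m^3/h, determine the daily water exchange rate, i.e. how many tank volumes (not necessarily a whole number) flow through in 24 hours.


Daily flow volume = 18.94 m^3/h * 24 h = 454.56 m^3/day
Exchanges = daily flow / tank volume = 454.56 / 664 = 0.684578 exchanges/day

0.684578 exchanges/day


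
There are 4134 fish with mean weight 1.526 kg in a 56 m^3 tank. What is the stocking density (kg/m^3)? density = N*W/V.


Total biomass = 4134 fish * 1.526 kg = 6308.484 kg
Density = total biomass / volume = 6308.484 / 56 = 112.652 kg/m^3

112.652 kg/m^3


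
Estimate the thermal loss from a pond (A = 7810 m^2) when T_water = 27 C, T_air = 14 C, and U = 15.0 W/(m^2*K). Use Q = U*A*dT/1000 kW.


Temperature difference dT = 27 - 14 = 13 K
Heat loss (W) = U * A * dT = 15.0 * 7810 * 13 = 1522950 W
Convert to kW: 1522950 / 1000 = 1522.95 kW

1522.95 kW


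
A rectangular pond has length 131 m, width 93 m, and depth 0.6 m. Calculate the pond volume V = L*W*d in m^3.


Base area = L * W = 131 * 93 = 12183 m^2
Volume = area * depth = 12183 * 0.6 = 7309.8 m^3

7309.8 m^3


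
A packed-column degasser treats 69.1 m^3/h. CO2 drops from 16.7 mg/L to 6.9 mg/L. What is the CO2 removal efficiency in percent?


CO2_out / CO2_in = 6.9 / 16.7 = 0.41317365
Fraction remaining = 0.41317365
efficiency = (1 - 0.41317365) * 100 = 58.6826 %

58.6826 %


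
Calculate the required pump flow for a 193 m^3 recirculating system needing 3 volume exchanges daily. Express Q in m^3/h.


Daily recirculation volume = 193 m^3 * 3 = 579 m^3/day
Flow rate Q = daily volume / 24 h = 579 / 24 = 24.125 m^3/h

24.125 m^3/h


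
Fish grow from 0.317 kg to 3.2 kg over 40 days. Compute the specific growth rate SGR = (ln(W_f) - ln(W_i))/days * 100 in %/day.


ln(W_f) = ln(3.2) = 1.1631508
ln(W_i) = ln(0.317) = -1.1488535
ln(W_f) - ln(W_i) = 1.1631508 - -1.1488535 = 2.3120043
SGR = 2.3120043 / 40 * 100 = 5.78001 %/day

5.78001 %/day


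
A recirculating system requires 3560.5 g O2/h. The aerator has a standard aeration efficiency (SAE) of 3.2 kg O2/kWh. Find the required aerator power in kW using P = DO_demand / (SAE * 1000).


SAE in g O2/kWh = 3.2 * 1000 = 3200 g/kWh
P = DO_demand / SAE_g = 3560.5 / 3200 = 1.11266 kW

1.11266 kW


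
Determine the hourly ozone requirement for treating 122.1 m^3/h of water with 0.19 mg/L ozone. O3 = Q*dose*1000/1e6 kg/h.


O3 demand (mg/h) = Q * dose * 1000 = 122.1 * 0.19 * 1000 = 23199 mg/h
Convert mg to kg: 23199 / 1e6 = 0.023199 kg/h

0.023199 kg/h


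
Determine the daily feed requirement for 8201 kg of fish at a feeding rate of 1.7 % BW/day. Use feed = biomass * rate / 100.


Feeding rate fraction = 1.7% / 100 = 0.017
Daily feed = 8201 kg * 0.017 = 139.417 kg/day

139.417 kg/day


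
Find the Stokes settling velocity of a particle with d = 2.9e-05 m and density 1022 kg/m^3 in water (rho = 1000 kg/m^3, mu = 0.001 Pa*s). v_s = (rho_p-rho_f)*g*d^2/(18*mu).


Density difference: rho_p - rho_f = 1022 - 1000 = 22 kg/m^3
d^2 = (2.9e-05)^2 = 8.41e-10 m^2
Numerator = (rho_p - rho_f) * g * d^2 = 22 * 9.81 * 8.41e-10 = 1.8150462e-07
Denominator = 18 * mu = 18 * 0.001 = 0.018
v_s = 1.8150462e-07 / 0.018 = 1.00836e-05 m/s
Check: Re = rho_f * v_s * d / mu = 1000 * 1.00836e-05 * 2.9e-05 / 0.001 = 2.92e-04 < 1, so Stokes' law applies.

1.00836e-05 m/s


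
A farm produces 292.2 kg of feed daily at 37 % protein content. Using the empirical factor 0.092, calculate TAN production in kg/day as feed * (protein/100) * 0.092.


Protein in feed = 292.2 * 37/100 = 108.114 kg/day
TAN = protein * 0.092 = 108.114 * 0.092 = 9.946488 kg/day

9.946488 kg/day


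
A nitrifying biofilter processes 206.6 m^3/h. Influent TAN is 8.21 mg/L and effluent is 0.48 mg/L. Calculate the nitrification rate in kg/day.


Concentration drop: TAN_in - TAN_out = 8.21 - 0.48 = 7.73 mg/L
Hourly TAN removed = Q * dTAN = 206.6 m^3/h * 7.73 mg/L = 1597.018 g/h  (m^3/h * mg/L = g/h)
Daily TAN removed = 1597.018 * 24 = 38328.432 g/day
Convert to kg/day: 38328.432 / 1000 = 38.328432 kg/day

38.328432 kg/day


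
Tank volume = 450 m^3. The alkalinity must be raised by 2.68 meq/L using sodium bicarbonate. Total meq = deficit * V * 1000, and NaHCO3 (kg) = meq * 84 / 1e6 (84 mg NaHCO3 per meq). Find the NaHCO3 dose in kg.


Tank volume in L = 450 m^3 * 1000 = 450000 L
Total meq required = 2.68 meq/L * 450000 L = 1206000 meq
NaHCO3 mass = 1206000 meq * 84 mg/meq / 1e6 = 101.304 kg

101.304 kg


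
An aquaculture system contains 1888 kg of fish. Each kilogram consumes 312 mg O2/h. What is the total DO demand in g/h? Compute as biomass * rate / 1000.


Total O2 consumption (mg/h) = 1888 kg * 312 mg/(kg*h) = 589056 mg/h
Convert to g/h: 589056 / 1000 = 589.056 g/h

589.056 g/h


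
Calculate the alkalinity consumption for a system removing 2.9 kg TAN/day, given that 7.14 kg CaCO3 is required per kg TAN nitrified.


Alkalinity factor: 7.14 kg CaCO3 consumed per kg TAN nitrified
alk = 2.9 kg TAN * 7.14 = 20.706 kg CaCO3/day

20.706 kg CaCO3/day


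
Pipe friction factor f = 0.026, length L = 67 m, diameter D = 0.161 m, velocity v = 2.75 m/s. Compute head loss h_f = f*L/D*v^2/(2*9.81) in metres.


v^2 = 2.75^2 = 7.5625 m^2/s^2
L/D = 67/0.161 = 416.14907
h_f = f*(L/D)*v^2/(2g) = 0.026 * 416.14907 * 7.5625 / 19.62 = 4.17051 m

4.17051 m


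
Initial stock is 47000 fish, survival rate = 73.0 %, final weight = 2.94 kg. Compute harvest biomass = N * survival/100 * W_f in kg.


Survivors = 47000 * 73.0/100 = 34310 fish
Harvest biomass = survivors * W_f = 34310 * 2.94 = 100871.4 kg

100871.4 kg


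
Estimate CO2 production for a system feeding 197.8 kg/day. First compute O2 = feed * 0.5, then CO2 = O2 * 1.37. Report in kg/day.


O2 = 197.8 * 0.5 = 98.9
CO2 = 98.9 * 1.37 = 135.493

135.493 kg/day


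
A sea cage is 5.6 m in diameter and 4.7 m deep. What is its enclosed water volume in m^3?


r = d/2 = 5.6/2 = 2.8 m
Base area = pi*r^2 = pi*2.8^2 = 24.630086 m^2
Volume = 24.630086 * 4.7 = 115.761 m^3

115.761 m^3


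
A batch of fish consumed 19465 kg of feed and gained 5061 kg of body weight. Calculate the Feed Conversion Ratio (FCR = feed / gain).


FCR = feed consumed / weight gained
FCR = 19465 kg / 5061 kg = 3.84608

3.84608


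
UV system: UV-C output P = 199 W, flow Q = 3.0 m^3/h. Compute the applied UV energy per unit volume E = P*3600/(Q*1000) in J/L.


Energy delivered per hour = 199 W * 3600 s = 716400 J/h
Volume treated per hour = 3.0 m^3/h * 1000 = 3000 L/h
dose = 716400 / 3000 = 238.8 J/L

238.8 J/L


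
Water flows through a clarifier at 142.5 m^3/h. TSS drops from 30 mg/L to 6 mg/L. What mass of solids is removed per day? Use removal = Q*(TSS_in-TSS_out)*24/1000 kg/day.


Concentration drop: TSS_in - TSS_out = 30 - 6 = 24 mg/L
Hourly solids removed = Q * dTSS = 142.5 m^3/h * 24 mg/L = 3420 g/h  (m^3/h * mg/L = g/h)
Daily solids removed = 3420 * 24 = 82080 g/day
Convert g to kg: 82080 / 1000 = 82.08 kg/day

82.08 kg/day


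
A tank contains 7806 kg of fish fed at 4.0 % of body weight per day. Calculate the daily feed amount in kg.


Feeding rate fraction = 4.0% / 100 = 0.04
Daily feed = 7806 kg * 0.04 = 312.24 kg/day

312.24 kg/day


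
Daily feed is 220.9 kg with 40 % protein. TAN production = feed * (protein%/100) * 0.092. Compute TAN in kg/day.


Protein in feed = 220.9 * 40/100 = 88.36 kg/day
TAN = protein * 0.092 = 88.36 * 0.092 = 8.12912 kg/day

8.12912 kg/day


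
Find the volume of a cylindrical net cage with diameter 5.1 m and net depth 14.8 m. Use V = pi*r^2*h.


r = d/2 = 5.1/2 = 2.55 m
Base area = pi*r^2 = pi*2.55^2 = 20.428206 m^2
Volume = 20.428206 * 14.8 = 302.337 m^3

302.337 m^3


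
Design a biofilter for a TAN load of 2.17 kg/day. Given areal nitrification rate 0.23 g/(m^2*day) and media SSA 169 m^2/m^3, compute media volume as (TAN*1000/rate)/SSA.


A = 2.17*1000 / 0.23 = 9434.7826 m^2
V = 9434.7826 / 169 = 55.8271

55.8271 m^3


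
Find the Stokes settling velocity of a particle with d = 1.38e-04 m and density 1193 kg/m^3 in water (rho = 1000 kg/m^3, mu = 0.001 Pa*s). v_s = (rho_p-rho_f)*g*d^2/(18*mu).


Density difference: rho_p - rho_f = 1193 - 1000 = 193 kg/m^3
d^2 = (1.38e-04)^2 = 1.9044e-08 m^2
Numerator = (rho_p - rho_f) * g * d^2 = 193 * 9.81 * 1.9044e-08 = 3.6056577e-05
Denominator = 18 * mu = 18 * 0.001 = 0.018
v_s = 3.6056577e-05 / 0.018 = 0.00200314 m/s
Check: Re = rho_f * v_s * d / mu = 1000 * 0.00200314 * 1.38e-04 / 0.001 = 0.276 < 1, so Stokes' law applies.

0.00200314 m/s


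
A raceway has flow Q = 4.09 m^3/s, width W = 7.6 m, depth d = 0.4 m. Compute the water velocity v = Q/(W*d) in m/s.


Cross-sectional area = W * d = 7.6 * 0.4 = 3.04 m^2
Velocity = Q / A = 4.09 / 3.04 = 1.34539 m/s

1.34539 m/s


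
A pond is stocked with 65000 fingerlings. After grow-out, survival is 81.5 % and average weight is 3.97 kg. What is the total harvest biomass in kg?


Survivors = 65000 * 81.5/100 = 52975 fish
Harvest biomass = survivors * W_f = 52975 * 3.97 = 210310.75 kg

210310.75 kg


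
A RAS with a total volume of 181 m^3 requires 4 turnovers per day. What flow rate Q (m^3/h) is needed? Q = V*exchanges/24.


Daily recirculation volume = 181 m^3 * 4 = 724 m^3/day
Flow rate Q = daily volume / 24 h = 724 / 24 = 30.1667 m^3/h

30.1667 m^3/h


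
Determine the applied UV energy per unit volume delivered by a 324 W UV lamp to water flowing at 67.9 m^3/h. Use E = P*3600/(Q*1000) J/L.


Energy delivered per hour = 324 W * 3600 s = 1166400 J/h
Volume treated per hour = 67.9 m^3/h * 1000 = 67900 L/h
dose = 1166400 / 67900 = 17.1782 J/L

17.1782 J/L


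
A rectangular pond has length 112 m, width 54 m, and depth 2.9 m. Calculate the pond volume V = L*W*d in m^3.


Base area = L * W = 112 * 54 = 6048 m^2
Volume = area * depth = 6048 * 2.9 = 17539.2 m^3

17539.2 m^3


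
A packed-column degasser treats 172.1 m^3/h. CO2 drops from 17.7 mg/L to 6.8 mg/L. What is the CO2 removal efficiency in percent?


CO2_out / CO2_in = 6.8 / 17.7 = 0.38418079
Fraction remaining = 0.38418079
efficiency = (1 - 0.38418079) * 100 = 61.5819 %

61.5819 %


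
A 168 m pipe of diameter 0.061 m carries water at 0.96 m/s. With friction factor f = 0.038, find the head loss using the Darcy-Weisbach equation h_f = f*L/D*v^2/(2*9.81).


v^2 = 0.96^2 = 0.9216 m^2/s^2
L/D = 168/0.061 = 2754.0984
h_f = f*(L/D)*v^2/(2g) = 0.038 * 2754.0984 * 0.9216 / 19.62 = 4.91594 m

4.91594 m
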